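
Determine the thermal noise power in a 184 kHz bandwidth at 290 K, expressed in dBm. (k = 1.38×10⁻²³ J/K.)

−121.3 dBm

P_n = kTB = 1.38×10⁻²³ × 290 × 1.84×10⁵ = 7.36×10⁻¹⁶ W
In dBm: 10 log₁₀(7.36×10⁻¹⁶ / 10⁻³) = −121.3 dBm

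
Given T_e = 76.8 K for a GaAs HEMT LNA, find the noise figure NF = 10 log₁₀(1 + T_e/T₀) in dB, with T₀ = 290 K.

1.02 dB

F = 1 + T_e/T₀ = 1 + 76.8/290 = 1.26483
NF = 10 log₁₀(1.26483) = 1.02 dB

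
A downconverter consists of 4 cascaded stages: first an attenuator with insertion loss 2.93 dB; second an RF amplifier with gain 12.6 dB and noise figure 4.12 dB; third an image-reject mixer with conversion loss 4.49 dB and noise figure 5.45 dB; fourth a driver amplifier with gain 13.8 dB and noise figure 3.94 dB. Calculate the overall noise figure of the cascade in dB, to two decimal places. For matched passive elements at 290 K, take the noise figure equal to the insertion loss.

Convert to linear (a loss of L dB is a gain of −L dB): F_i = 10^(NF_i/10), G_i = 10^(G_i,dB/10)
  Stage 1: F_1 = 10^(2.93/10) = 1.963, G_1 = 10^(−2.93/10) = 0.5093
  Stage 2: F_2 = 10^(4.12/10) = 2.582, G_2 = 10^(12.6/10) = 18.20
  Stage 3: F_3 = 10^(5.45/10) = 3.508, G_3 = 10^(−4.49/10) = 0.3556
  Stage 4: F_4 = 10^(3.94/10) = 2.477, G_4 = 10^(13.8/10) = 23.99
Friis cascade:
  F = 1.963 + (2.582 − 1)/0.5093 + (3.508 − 1)/9.268 + (2.477 − 1)/3.296 = 5.789
NF = 10 log₁₀(5.789) = 7.63 dB

7.63 dB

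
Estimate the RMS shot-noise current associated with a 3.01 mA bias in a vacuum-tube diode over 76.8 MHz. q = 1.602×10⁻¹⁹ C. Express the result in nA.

I_n = √(2qI·B)
2qI·B = 2 × 1.602×10⁻¹⁹ × 3.01×10⁻³ × 7.68×10⁷ = 7.41×10⁻¹⁴ A²
I_n = √(7.41×10⁻¹⁴) = 2.72×10⁻⁷ A = 272 nA

272 nA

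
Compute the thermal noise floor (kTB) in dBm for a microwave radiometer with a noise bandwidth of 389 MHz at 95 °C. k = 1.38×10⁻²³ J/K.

−87.0 dBm

T = 95 °C + 273.15 = 368.15 K
P_n = kTB = 1.38×10⁻²³ × 368.15 × 3.89×10⁸ = 1.98×10⁻¹² W
In dBm: 10 log₁₀(1.98×10⁻¹² / 10⁻³) = −87.0 dBm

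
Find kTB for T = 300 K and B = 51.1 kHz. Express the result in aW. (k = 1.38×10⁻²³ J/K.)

P_n = kTB = 1.38×10⁻²³ × 300 × 5.11×10⁴ = 2.12×10⁻¹⁶ W = 212 aW

212 aW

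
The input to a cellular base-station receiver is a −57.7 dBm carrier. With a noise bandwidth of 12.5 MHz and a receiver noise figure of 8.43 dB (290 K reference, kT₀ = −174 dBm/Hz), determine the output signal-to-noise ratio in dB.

36.9 dB

Noise floor: N = −174 + 10 log₁₀(B) + NF
10 log₁₀(1.25×10⁷) = 70.97 dB
N = −174 + 70.97 + 8.43 = −94.60 dBm
SNR = P_sig − N = −57.7 − (−94.60) = 36.90 dB → 36.9 dB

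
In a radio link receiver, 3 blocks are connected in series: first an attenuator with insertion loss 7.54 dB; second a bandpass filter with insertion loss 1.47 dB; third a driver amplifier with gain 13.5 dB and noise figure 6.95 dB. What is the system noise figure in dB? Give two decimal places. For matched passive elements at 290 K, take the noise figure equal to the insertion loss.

15.96 dB

Convert to linear (a loss of L dB is a gain of −L dB): F_i = 10^(NF_i/10), G_i = 10^(G_i,dB/10)
  Stage 1: F_1 = 10^(7.54/10) = 5.675, G_1 = 10^(−7.54/10) = 0.1762
  Stage 2: F_2 = 10^(1.47/10) = 1.403, G_2 = 10^(−1.47/10) = 0.7129
  Stage 3: F_3 = 10^(6.95/10) = 4.955, G_3 = 10^(13.5/10) = 22.39
Friis cascade:
  F = 5.675 + (1.403 − 1)/0.1762 + (4.955 − 1)/0.1256 = 39.45
NF = 10 log₁₀(39.45) = 15.96 dB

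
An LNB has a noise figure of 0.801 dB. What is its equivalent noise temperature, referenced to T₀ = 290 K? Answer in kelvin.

F = 10^(0.801/10) = 1.20254
T_e = (F − 1)·T₀ = (1.20254 − 1) × 290 = 58.7 K

58.7 K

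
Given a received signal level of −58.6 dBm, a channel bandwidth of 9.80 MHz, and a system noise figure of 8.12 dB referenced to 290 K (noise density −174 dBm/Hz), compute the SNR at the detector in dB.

Noise floor: N = −174 + 10 log₁₀(B) + NF
10 log₁₀(9.80×10⁶) = 69.91 dB
N = −174 + 69.91 + 8.12 = −95.97 dBm
SNR = P_sig − N = −58.6 − (−95.97) = 37.37 dB → 37.4 dB

37.4 dB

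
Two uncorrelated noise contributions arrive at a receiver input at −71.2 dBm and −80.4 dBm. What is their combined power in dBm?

−70.7 dBm

Convert to linear, add, convert back:
P₁ = 7.59×10⁻¹¹ W, P₂ = 9.12×10⁻¹² W
P_tot = 8.50×10⁻¹¹ W → 10 log₁₀(P_tot / 10⁻³) = −70.7 dBm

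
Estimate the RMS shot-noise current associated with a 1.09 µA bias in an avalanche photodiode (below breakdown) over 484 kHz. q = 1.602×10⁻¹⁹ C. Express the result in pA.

I_n = √(2qI·B)
2qI·B = 2 × 1.602×10⁻¹⁹ × 1.09×10⁻⁶ × 4.84×10⁵ = 1.69×10⁻¹⁹ A²
I_n = √(1.69×10⁻¹⁹) = 4.11×10⁻¹⁰ A = 411 pA

411 pA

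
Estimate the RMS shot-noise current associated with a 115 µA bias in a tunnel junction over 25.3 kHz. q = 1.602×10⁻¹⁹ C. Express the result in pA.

966 pA

I_n = √(2qI·B)
2qI·B = 2 × 1.602×10⁻¹⁹ × 1.15×10⁻⁴ × 2.53×10⁴ = 9.32×10⁻¹⁹ A²
I_n = √(9.32×10⁻¹⁹) = 9.66×10⁻¹⁰ A = 966 pA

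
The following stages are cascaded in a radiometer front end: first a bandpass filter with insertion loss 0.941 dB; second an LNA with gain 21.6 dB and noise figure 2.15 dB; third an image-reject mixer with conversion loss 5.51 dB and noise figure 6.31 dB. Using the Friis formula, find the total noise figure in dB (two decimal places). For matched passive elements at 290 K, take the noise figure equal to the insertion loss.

3.15 dB

Convert to linear (a loss of L dB is a gain of −L dB): F_i = 10^(NF_i/10), G_i = 10^(G_i,dB/10)
  Stage 1: F_1 = 10^(0.941/10) = 1.242, G_1 = 10^(−0.941/10) = 0.8052
  Stage 2: F_2 = 10^(2.15/10) = 1.641, G_2 = 10^(21.6/10) = 144.5
  Stage 3: F_3 = 10^(6.31/10) = 4.276, G_3 = 10^(−5.51/10) = 0.2812
Friis cascade:
  F = 1.242 + (1.641 − 1)/0.8052 + (4.276 − 1)/116.4 = 2.066
NF = 10 log₁₀(2.066) = 3.15 dB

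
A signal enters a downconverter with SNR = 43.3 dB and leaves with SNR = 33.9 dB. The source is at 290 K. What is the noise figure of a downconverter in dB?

NF (dB) = SNR_in(dB) − SNR_out(dB) when the source is at T₀
NF = 43.3 − 33.9 = 9.4 dB

9.4 dB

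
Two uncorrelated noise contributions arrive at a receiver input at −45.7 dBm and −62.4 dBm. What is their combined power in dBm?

Convert to linear, add, convert back:
P₁ = 2.69×10⁻⁸ W, P₂ = 5.75×10⁻¹⁰ W
P_tot = 2.75×10⁻⁸ W → 10 log₁₀(P_tot / 10⁻³) = −45.6 dBm

−45.6 dBm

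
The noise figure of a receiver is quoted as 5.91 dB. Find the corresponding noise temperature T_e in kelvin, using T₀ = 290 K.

841 K

F = 10^(5.91/10) = 3.89942
T_e = (F − 1)·T₀ = (3.89942 − 1) × 290 = 841 K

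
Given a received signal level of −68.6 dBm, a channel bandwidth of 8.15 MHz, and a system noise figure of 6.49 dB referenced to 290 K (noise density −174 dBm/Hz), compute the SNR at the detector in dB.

29.8 dB

Noise floor: N = −174 + 10 log₁₀(B) + NF
10 log₁₀(8.15×10⁶) = 69.11 dB
N = −174 + 69.11 + 6.49 = −98.40 dBm
SNR = P_sig − N = −68.6 − (−98.40) = 29.80 dB → 29.8 dB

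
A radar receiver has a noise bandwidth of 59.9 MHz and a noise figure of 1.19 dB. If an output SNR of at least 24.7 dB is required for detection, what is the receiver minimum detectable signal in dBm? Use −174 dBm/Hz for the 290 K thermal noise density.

Sensitivity = −174 + 10 log₁₀(B) + NF + SNR_min
= −174 + 77.77 + 1.19 + 24.7
= −70.34 dBm → −70.3 dBm

−70.3 dBm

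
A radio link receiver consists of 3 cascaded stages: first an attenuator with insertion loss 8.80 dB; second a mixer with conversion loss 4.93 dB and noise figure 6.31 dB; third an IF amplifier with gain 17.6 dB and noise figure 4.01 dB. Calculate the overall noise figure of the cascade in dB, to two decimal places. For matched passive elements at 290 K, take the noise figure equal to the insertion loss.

Convert to linear (a loss of L dB is a gain of −L dB): F_i = 10^(NF_i/10), G_i = 10^(G_i,dB/10)
  Stage 1: F_1 = 10^(8.80/10) = 7.586, G_1 = 10^(−8.80/10) = 0.1318
  Stage 2: F_2 = 10^(6.31/10) = 4.276, G_2 = 10^(−4.93/10) = 0.3214
  Stage 3: F_3 = 10^(4.01/10) = 2.518, G_3 = 10^(17.6/10) = 57.54
Friis cascade:
  F = 7.586 + (4.276 − 1)/0.1318 + (2.518 − 1)/0.04236 = 68.26
NF = 10 log₁₀(68.26) = 18.34 dB

18.34 dB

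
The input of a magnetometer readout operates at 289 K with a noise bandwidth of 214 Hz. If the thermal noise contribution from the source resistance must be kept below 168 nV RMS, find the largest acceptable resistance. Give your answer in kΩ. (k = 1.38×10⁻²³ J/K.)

Johnson–Nyquist: V_n = √(4kTRB) ⇒ R = V_n² / (4kTB)
4kTB = 4 × 1.38×10⁻²³ × 289 × 2.14×10² = 3.41×10⁻¹⁸
R = (1.68×10⁻⁷)² / 3.41×10⁻¹⁸ = 8.27×10³ Ω = 8.27 kΩ

8.27 kΩ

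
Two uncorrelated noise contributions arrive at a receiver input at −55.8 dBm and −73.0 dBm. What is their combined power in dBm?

−55.7 dBm

Convert to linear, add, convert back:
P₁ = 2.63×10⁻⁹ W, P₂ = 5.01×10⁻¹¹ W
P_tot = 2.68×10⁻⁹ W → 10 log₁₀(P_tot / 10⁻³) = −55.7 dBm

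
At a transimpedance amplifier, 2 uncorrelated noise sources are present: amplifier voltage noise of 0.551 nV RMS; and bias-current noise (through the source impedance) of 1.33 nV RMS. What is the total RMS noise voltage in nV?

Uncorrelated sources add in power (mean-square): V_tot = √(ΣV_i²)
V_tot = √[(5.51×10⁻¹⁰)² + (1.33×10⁻⁹)²] = 1.44×10⁻⁹ V = 1.44 nV

1.44 nV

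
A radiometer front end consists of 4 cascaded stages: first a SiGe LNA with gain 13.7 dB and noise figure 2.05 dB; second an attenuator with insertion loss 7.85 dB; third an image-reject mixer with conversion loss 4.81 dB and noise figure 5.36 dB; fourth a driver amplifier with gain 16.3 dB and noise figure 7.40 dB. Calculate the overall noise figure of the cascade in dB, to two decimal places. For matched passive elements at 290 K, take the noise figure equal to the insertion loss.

Convert to linear (a loss of L dB is a gain of −L dB): F_i = 10^(NF_i/10), G_i = 10^(G_i,dB/10)
  Stage 1: F_1 = 10^(2.05/10) = 1.603, G_1 = 10^(13.7/10) = 23.44
  Stage 2: F_2 = 10^(7.85/10) = 6.095, G_2 = 10^(−7.85/10) = 0.1641
  Stage 3: F_3 = 10^(5.36/10) = 3.436, G_3 = 10^(−4.81/10) = 0.3304
  Stage 4: F_4 = 10^(7.40/10) = 5.495, G_4 = 10^(16.3/10) = 42.66
Friis cascade:
  F = 1.603 + (6.095 − 1)/23.44 + (3.436 − 1)/3.846 + (5.495 − 1)/1.271 = 5.992
NF = 10 log₁₀(5.992) = 7.78 dB

7.78 dB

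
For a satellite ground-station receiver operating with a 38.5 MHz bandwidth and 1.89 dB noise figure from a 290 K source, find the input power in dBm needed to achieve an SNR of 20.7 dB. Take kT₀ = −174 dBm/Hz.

Sensitivity = −174 + 10 log₁₀(B) + NF + SNR_min
= −174 + 75.85 + 1.89 + 20.7
= −75.56 dBm → −75.6 dBm

−75.6 dBm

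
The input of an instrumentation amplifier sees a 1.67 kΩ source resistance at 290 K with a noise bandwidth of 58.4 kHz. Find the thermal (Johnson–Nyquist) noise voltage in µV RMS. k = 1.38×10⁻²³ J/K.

V_n = √(4kTRB)
4kTRB = 4 × 1.38×10⁻²³ × 290 × 1.67×10³ × 5.84×10⁴ = 1.56×10⁻¹² V²
V_n = √(1.56×10⁻¹²) = 1.25×10⁻⁶ V = 1.25 µV

1.25 µV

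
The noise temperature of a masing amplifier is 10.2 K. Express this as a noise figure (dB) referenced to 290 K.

F = 1 + T_e/T₀ = 1 + 10.2/290 = 1.03517
NF = 10 log₁₀(1.03517) = 0.150 dB

0.150 dB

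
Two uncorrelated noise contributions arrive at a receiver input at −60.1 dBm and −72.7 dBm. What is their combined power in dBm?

−59.9 dBm

Convert to linear, add, convert back:
P₁ = 9.77×10⁻¹⁰ W, P₂ = 5.37×10⁻¹¹ W
P_tot = 1.03×10⁻⁹ W → 10 log₁₀(P_tot / 10⁻³) = −59.9 dBm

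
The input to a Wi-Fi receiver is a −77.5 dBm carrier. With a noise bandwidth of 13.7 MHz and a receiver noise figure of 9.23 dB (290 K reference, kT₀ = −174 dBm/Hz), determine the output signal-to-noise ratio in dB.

Noise floor: N = −174 + 10 log₁₀(B) + NF
10 log₁₀(1.37×10⁷) = 71.37 dB
N = −174 + 71.37 + 9.23 = −93.40 dBm
SNR = P_sig − N = −77.5 − (−93.40) = 15.90 dB → 15.9 dB

15.9 dB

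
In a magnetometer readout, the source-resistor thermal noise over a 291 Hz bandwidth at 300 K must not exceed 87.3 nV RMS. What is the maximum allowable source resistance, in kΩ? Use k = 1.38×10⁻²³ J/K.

1.58 kΩ

Johnson–Nyquist: V_n = √(4kTRB) ⇒ R = V_n² / (4kTB)
4kTB = 4 × 1.38×10⁻²³ × 300 × 2.91×10² = 4.82×10⁻¹⁸
R = (8.73×10⁻⁸)² / 4.82×10⁻¹⁸ = 1.58×10³ Ω = 1.58 kΩ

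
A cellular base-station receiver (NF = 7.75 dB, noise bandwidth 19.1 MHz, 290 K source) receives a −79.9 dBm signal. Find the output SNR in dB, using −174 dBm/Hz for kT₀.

Noise floor: N = −174 + 10 log₁₀(B) + NF
10 log₁₀(1.91×10⁷) = 72.81 dB
N = −174 + 72.81 + 7.75 = −93.44 dBm
SNR = P_sig − N = −79.9 − (−93.44) = 13.54 dB → 13.5 dB

13.5 dB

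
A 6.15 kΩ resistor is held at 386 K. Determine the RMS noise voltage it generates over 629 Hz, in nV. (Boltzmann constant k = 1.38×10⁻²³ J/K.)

V_n = √(4kTRB)
4kTRB = 4 × 1.38×10⁻²³ × 386 × 6.15×10³ × 6.29×10² = 8.24×10⁻¹⁴ V²
V_n = √(8.24×10⁻¹⁴) = 2.87×10⁻⁷ V = 287 nV

287 nV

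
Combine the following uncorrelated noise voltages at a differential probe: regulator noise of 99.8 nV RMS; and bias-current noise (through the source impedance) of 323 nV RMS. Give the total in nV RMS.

338 nV

Uncorrelated sources add in power (mean-square): V_tot = √(ΣV_i²)
V_tot = √[(9.98×10⁻⁸)² + (3.23×10⁻⁷)²] = 3.38×10⁻⁷ V = 338 nV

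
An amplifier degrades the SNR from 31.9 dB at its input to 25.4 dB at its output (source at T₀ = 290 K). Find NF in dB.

NF (dB) = SNR_in(dB) − SNR_out(dB) when the source is at T₀
NF = 31.9 − 25.4 = 6.5 dB

6.5 dB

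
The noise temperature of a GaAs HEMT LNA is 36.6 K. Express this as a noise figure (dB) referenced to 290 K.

0.516 dB

F = 1 + T_e/T₀ = 1 + 36.6/290 = 1.12621
NF = 10 log₁₀(1.12621) = 0.516 dB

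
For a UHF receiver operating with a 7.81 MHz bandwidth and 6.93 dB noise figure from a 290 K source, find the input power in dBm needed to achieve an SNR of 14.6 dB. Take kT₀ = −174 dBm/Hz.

−83.5 dBm

Sensitivity = −174 + 10 log₁₀(B) + NF + SNR_min
= −174 + 68.93 + 6.93 + 14.6
= −83.54 dBm → −83.5 dBm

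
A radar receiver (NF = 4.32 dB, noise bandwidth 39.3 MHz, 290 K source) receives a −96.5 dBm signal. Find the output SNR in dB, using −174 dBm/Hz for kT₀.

Noise floor: N = −174 + 10 log₁₀(B) + NF
10 log₁₀(3.93×10⁷) = 75.94 dB
N = −174 + 75.94 + 4.32 = −93.74 dBm
SNR = P_sig − N = −96.5 − (−93.74) = −2.76 dB → −2.8 dB

−2.8 dB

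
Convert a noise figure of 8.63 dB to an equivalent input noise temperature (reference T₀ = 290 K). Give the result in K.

1825 K

F = 10^(8.63/10) = 7.29458
T_e = (F − 1)·T₀ = (7.29458 − 1) × 290 = 1825 K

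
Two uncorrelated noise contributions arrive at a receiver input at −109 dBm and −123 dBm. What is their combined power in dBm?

−108.8 dBm

Convert to linear, add, convert back:
P₁ = 1.26×10⁻¹⁴ W, P₂ = 5.01×10⁻¹⁶ W
P_tot = 1.31×10⁻¹⁴ W → 10 log₁₀(P_tot / 10⁻³) = −108.8 dBm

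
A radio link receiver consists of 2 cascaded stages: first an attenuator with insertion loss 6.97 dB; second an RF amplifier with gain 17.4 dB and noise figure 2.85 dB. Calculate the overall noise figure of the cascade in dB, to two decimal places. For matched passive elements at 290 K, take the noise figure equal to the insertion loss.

9.82 dB

Convert to linear (a loss of L dB is a gain of −L dB): F_i = 10^(NF_i/10), G_i = 10^(G_i,dB/10)
  Stage 1: F_1 = 10^(6.97/10) = 4.977, G_1 = 10^(−6.97/10) = 0.2009
  Stage 2: F_2 = 10^(2.85/10) = 1.928, G_2 = 10^(17.4/10) = 54.95
Friis cascade:
  F = 4.977 + (1.928 − 1)/0.2009 = 9.594
NF = 10 log₁₀(9.594) = 9.82 dB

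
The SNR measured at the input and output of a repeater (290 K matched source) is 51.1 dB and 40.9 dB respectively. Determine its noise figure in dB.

NF (dB) = SNR_in(dB) − SNR_out(dB) when the source is at T₀
NF = 51.1 − 40.9 = 10.2 dB

10.2 dB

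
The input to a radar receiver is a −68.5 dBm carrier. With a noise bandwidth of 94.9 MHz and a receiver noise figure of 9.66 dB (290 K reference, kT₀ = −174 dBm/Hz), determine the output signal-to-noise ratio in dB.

Noise floor: N = −174 + 10 log₁₀(B) + NF
10 log₁₀(9.49×10⁷) = 79.77 dB
N = −174 + 79.77 + 9.66 = −84.57 dBm
SNR = P_sig − N = −68.5 − (−84.57) = 16.07 dB → 16.1 dB

16.1 dB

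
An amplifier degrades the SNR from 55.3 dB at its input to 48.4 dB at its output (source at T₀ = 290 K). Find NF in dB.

NF (dB) = SNR_in(dB) − SNR_out(dB) when the source is at T₀
NF = 55.3 − 48.4 = 6.9 dB

6.9 dB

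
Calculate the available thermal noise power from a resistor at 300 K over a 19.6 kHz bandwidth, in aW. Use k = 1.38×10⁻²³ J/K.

81.1 aW

P_n = kTB = 1.38×10⁻²³ × 300 × 1.96×10⁴ = 8.11×10⁻¹⁷ W = 81.1 aW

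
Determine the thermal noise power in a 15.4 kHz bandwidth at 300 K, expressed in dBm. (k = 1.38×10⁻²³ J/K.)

P_n = kTB = 1.38×10⁻²³ × 300 × 1.54×10⁴ = 6.38×10⁻¹⁷ W
In dBm: 10 log₁₀(6.38×10⁻¹⁷ / 10⁻³) = −132.0 dBm

−132.0 dBm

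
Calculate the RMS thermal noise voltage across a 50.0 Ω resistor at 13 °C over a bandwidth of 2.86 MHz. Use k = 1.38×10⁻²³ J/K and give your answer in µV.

1.50 µV

T = 13 °C + 273.15 = 286.15 K
V_n = √(4kTRB)
4kTRB = 4 × 1.38×10⁻²³ × 286.15 × 5.00×10¹ × 2.86×10⁶ = 2.26×10⁻¹² V²
V_n = √(2.26×10⁻¹²) = 1.50×10⁻⁶ V = 1.50 µV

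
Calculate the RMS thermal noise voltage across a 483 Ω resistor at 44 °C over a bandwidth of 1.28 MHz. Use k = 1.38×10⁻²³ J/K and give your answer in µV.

T = 44 °C + 273.15 = 317.15 K
V_n = √(4kTRB)
4kTRB = 4 × 1.38×10⁻²³ × 317.15 × 4.83×10² × 1.28×10⁶ = 1.08×10⁻¹¹ V²
V_n = √(1.08×10⁻¹¹) = 3.29×10⁻⁶ V = 3.29 µV

3.29 µV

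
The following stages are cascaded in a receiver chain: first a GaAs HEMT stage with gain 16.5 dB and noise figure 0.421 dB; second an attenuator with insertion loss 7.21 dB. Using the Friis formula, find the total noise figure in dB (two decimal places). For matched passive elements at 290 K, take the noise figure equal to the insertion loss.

0.78 dB

Convert to linear (a loss of L dB is a gain of −L dB): F_i = 10^(NF_i/10), G_i = 10^(G_i,dB/10)
  Stage 1: F_1 = 10^(0.421/10) = 1.102, G_1 = 10^(16.5/10) = 44.67
  Stage 2: F_2 = 10^(7.21/10) = 5.260, G_2 = 10^(−7.21/10) = 0.1901
Friis cascade:
  F = 1.102 + (5.260 − 1)/44.67 = 1.197
NF = 10 log₁₀(1.197) = 0.78 dB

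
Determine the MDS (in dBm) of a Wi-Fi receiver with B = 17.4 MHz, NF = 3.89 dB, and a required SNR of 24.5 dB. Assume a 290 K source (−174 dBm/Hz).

Sensitivity = −174 + 10 log₁₀(B) + NF + SNR_min
= −174 + 72.41 + 3.89 + 24.5
= −73.20 dBm → −73.2 dBm

−73.2 dBm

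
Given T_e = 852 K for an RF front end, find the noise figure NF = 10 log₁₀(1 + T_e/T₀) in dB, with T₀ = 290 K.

F = 1 + T_e/T₀ = 1 + 852/290 = 3.93793
NF = 10 log₁₀(3.93793) = 5.95 dB

5.95 dB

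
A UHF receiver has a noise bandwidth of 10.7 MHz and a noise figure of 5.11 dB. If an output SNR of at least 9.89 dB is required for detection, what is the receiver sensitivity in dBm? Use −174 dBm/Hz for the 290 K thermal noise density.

−88.7 dBm

Sensitivity = −174 + 10 log₁₀(B) + NF + SNR_min
= −174 + 70.29 + 5.11 + 9.89
= −88.71 dBm → −88.7 dBm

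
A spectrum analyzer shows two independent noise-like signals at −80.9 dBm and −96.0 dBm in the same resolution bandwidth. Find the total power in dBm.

−80.8 dBm

Convert to linear, add, convert back:
P₁ = 8.13×10⁻¹² W, P₂ = 2.51×10⁻¹³ W
P_tot = 8.38×10⁻¹² W → 10 log₁₀(P_tot / 10⁻³) = −80.8 dBm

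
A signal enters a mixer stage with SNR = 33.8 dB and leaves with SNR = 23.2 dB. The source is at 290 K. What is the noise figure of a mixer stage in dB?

NF (dB) = SNR_in(dB) − SNR_out(dB) when the source is at T₀
NF = 33.8 − 23.2 = 10.6 dB

10.6 dB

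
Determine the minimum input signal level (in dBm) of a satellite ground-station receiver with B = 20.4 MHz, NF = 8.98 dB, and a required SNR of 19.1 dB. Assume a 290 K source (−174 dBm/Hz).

Sensitivity = −174 + 10 log₁₀(B) + NF + SNR_min
= −174 + 73.1 + 8.98 + 19.1
= −72.82 dBm → −72.8 dBm

−72.8 dBm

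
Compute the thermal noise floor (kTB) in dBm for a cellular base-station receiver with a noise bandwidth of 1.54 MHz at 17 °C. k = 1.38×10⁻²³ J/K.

T = 17 °C + 273.15 = 290.15 K
P_n = kTB = 1.38×10⁻²³ × 290.15 × 1.54×10⁶ = 6.17×10⁻¹⁵ W
In dBm: 10 log₁₀(6.17×10⁻¹⁵ / 10⁻³) = −112.1 dBm

−112.1 dBm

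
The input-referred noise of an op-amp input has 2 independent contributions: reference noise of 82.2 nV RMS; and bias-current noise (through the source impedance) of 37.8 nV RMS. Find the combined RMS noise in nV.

90.5 nV

Uncorrelated sources add in power (mean-square): V_tot = √(ΣV_i²)
V_tot = √[(8.22×10⁻⁸)² + (3.78×10⁻⁸)²] = 9.05×10⁻⁸ V = 90.5 nV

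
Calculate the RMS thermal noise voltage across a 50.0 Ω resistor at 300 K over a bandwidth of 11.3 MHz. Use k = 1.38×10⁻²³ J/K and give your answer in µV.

3.06 µV

V_n = √(4kTRB)
4kTRB = 4 × 1.38×10⁻²³ × 300 × 5.00×10¹ × 1.13×10⁷ = 9.36×10⁻¹² V²
V_n = √(9.36×10⁻¹²) = 3.06×10⁻⁶ V = 3.06 µV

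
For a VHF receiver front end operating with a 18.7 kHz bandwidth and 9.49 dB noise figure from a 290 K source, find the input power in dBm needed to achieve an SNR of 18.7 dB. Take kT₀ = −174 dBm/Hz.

−103.1 dBm

Sensitivity = −174 + 10 log₁₀(B) + NF + SNR_min
= −174 + 42.72 + 9.49 + 18.7
= −103.09 dBm → −103.1 dBm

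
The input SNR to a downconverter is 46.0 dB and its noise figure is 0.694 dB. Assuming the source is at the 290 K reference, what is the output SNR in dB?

45.306 dB

By definition F = SNR_in/SNR_out, so in dB: SNR_out = SNR_in − NF
SNR_out = 46.0 − 0.694 = 45.306 dB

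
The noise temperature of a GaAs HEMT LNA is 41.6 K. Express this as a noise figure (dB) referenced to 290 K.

F = 1 + T_e/T₀ = 1 + 41.6/290 = 1.14345
NF = 10 log₁₀(1.14345) = 0.582 dB

0.582 dB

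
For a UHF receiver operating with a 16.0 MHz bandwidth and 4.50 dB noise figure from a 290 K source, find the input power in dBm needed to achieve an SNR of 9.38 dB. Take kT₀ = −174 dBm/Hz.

−88.1 dBm

Sensitivity = −174 + 10 log₁₀(B) + NF + SNR_min
= −174 + 72.04 + 4.50 + 9.38
= −88.08 dBm → −88.1 dBm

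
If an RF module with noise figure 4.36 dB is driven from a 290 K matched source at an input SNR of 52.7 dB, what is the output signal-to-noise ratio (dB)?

By definition F = SNR_in/SNR_out, so in dB: SNR_out = SNR_in − NF
SNR_out = 52.7 − 4.36 = 48.34 dB

48.34 dB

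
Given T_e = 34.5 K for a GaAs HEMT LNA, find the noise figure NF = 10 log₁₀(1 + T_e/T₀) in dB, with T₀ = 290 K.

0.488 dB

F = 1 + T_e/T₀ = 1 + 34.5/290 = 1.11897
NF = 10 log₁₀(1.11897) = 0.488 dB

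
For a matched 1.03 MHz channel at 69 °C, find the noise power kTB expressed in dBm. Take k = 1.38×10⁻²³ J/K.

−113.1 dBm

T = 69 °C + 273.15 = 342.15 K
P_n = kTB = 1.38×10⁻²³ × 342.15 × 1.03×10⁶ = 4.86×10⁻¹⁵ W
In dBm: 10 log₁₀(4.86×10⁻¹⁵ / 10⁻³) = −113.1 dBm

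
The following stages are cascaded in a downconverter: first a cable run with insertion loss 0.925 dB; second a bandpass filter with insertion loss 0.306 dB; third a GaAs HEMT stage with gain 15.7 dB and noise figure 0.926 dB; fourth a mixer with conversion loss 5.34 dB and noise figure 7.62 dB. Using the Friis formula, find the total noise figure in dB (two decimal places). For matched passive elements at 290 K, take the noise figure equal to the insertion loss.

Convert to linear (a loss of L dB is a gain of −L dB): F_i = 10^(NF_i/10), G_i = 10^(G_i,dB/10)
  Stage 1: F_1 = 10^(0.925/10) = 1.237, G_1 = 10^(−0.925/10) = 0.8082
  Stage 2: F_2 = 10^(0.306/10) = 1.073, G_2 = 10^(−0.306/10) = 0.9320
  Stage 3: F_3 = 10^(0.926/10) = 1.238, G_3 = 10^(15.7/10) = 37.15
  Stage 4: F_4 = 10^(7.62/10) = 5.781, G_4 = 10^(−5.34/10) = 0.2924
Friis cascade:
  F = 1.237 + (1.073 − 1)/0.8082 + (1.238 − 1)/0.7532 + (5.781 − 1)/27.98 = 1.814
NF = 10 log₁₀(1.814) = 2.59 dB

2.59 dB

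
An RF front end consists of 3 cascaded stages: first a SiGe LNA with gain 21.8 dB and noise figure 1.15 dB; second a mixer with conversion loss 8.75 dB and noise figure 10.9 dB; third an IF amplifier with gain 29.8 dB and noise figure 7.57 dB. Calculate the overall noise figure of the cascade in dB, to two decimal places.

Convert to linear (a loss of L dB is a gain of −L dB): F_i = 10^(NF_i/10), G_i = 10^(G_i,dB/10)
  Stage 1: F_1 = 10^(1.15/10) = 1.303, G_1 = 10^(21.8/10) = 151.4
  Stage 2: F_2 = 10^(10.9/10) = 12.30, G_2 = 10^(−8.75/10) = 0.1334
  Stage 3: F_3 = 10^(7.57/10) = 5.715, G_3 = 10^(29.8/10) = 955.0
Friis cascade:
  F = 1.303 + (12.30 − 1)/151.4 + (5.715 − 1)/20.18 = 1.611
NF = 10 log₁₀(1.611) = 2.07 dB

2.07 dB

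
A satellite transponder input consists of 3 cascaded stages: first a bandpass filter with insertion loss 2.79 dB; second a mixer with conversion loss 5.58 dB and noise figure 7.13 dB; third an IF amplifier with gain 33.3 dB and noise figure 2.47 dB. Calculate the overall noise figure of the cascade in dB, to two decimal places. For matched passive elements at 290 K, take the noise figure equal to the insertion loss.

Convert to linear (a loss of L dB is a gain of −L dB): F_i = 10^(NF_i/10), G_i = 10^(G_i,dB/10)
  Stage 1: F_1 = 10^(2.79/10) = 1.901, G_1 = 10^(−2.79/10) = 0.5260
  Stage 2: F_2 = 10^(7.13/10) = 5.164, G_2 = 10^(−5.58/10) = 0.2767
  Stage 3: F_3 = 10^(2.47/10) = 1.766, G_3 = 10^(33.3/10) = 2138
Friis cascade:
  F = 1.901 + (5.164 − 1)/0.5260 + (1.766 − 1)/0.1455 = 15.08
NF = 10 log₁₀(15.08) = 11.78 dB

11.78 dB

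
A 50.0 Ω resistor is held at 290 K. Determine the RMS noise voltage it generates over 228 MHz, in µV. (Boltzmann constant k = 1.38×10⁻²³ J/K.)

13.5 µV

V_n = √(4kTRB)
4kTRB = 4 × 1.38×10⁻²³ × 290 × 5.00×10¹ × 2.28×10⁸ = 1.82×10⁻¹⁰ V²
V_n = √(1.82×10⁻¹⁰) = 1.35×10⁻⁵ V = 13.5 µV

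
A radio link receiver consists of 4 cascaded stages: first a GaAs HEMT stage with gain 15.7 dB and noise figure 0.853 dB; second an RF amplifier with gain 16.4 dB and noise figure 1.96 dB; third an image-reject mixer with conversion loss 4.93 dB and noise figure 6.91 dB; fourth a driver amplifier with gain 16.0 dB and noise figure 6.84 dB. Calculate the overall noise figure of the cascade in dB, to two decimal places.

Convert to linear (a loss of L dB is a gain of −L dB): F_i = 10^(NF_i/10), G_i = 10^(G_i,dB/10)
  Stage 1: F_1 = 10^(0.853/10) = 1.217, G_1 = 10^(15.7/10) = 37.15
  Stage 2: F_2 = 10^(1.96/10) = 1.570, G_2 = 10^(16.4/10) = 43.65
  Stage 3: F_3 = 10^(6.91/10) = 4.909, G_3 = 10^(−4.93/10) = 0.3214
  Stage 4: F_4 = 10^(6.84/10) = 4.831, G_4 = 10^(16.0/10) = 39.81
Friis cascade:
  F = 1.217 + (1.570 − 1)/37.15 + (4.909 − 1)/1622 + (4.831 − 1)/521.2 = 1.242
NF = 10 log₁₀(1.242) = 0.94 dB

0.94 dB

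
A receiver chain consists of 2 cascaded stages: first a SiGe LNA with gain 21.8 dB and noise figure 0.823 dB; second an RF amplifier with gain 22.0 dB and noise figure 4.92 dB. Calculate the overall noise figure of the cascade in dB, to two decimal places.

Convert to linear (a loss of L dB is a gain of −L dB): F_i = 10^(NF_i/10), G_i = 10^(G_i,dB/10)
  Stage 1: F_1 = 10^(0.823/10) = 1.209, G_1 = 10^(21.8/10) = 151.4
  Stage 2: F_2 = 10^(4.92/10) = 3.105, G_2 = 10^(22.0/10) = 158.5
Friis cascade:
  F = 1.209 + (3.105 − 1)/151.4 = 1.223
NF = 10 log₁₀(1.223) = 0.87 dB

0.87 dB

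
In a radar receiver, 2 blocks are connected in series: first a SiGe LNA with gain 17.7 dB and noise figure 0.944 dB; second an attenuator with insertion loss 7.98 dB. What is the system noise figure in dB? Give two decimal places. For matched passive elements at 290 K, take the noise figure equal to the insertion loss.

1.25 dB

Convert to linear (a loss of L dB is a gain of −L dB): F_i = 10^(NF_i/10), G_i = 10^(G_i,dB/10)
  Stage 1: F_1 = 10^(0.944/10) = 1.243, G_1 = 10^(17.7/10) = 58.88
  Stage 2: F_2 = 10^(7.98/10) = 6.281, G_2 = 10^(−7.98/10) = 0.1592
Friis cascade:
  F = 1.243 + (6.281 − 1)/58.88 = 1.332
NF = 10 log₁₀(1.332) = 1.25 dB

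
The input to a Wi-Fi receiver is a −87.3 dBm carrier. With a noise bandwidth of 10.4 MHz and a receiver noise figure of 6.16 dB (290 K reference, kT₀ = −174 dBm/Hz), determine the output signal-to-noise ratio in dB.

Noise floor: N = −174 + 10 log₁₀(B) + NF
10 log₁₀(1.04×10⁷) = 70.17 dB
N = −174 + 70.17 + 6.16 = −97.67 dBm
SNR = P_sig − N = −87.3 − (−97.67) = 10.37 dB → 10.4 dB

10.4 dB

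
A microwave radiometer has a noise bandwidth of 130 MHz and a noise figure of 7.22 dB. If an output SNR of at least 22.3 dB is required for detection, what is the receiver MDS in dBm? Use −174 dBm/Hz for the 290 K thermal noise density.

Sensitivity = −174 + 10 log₁₀(B) + NF + SNR_min
= −174 + 81.14 + 7.22 + 22.3
= −63.34 dBm → −63.3 dBm

−63.3 dBm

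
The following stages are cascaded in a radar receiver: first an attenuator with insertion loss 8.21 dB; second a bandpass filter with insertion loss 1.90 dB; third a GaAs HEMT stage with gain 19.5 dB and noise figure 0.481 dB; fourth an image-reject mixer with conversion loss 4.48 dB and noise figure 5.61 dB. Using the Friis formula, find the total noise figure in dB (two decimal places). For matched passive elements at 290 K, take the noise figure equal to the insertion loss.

10.70 dB

Convert to linear (a loss of L dB is a gain of −L dB): F_i = 10^(NF_i/10), G_i = 10^(G_i,dB/10)
  Stage 1: F_1 = 10^(8.21/10) = 6.622, G_1 = 10^(−8.21/10) = 0.1510
  Stage 2: F_2 = 10^(1.90/10) = 1.549, G_2 = 10^(−1.90/10) = 0.6457
  Stage 3: F_3 = 10^(0.481/10) = 1.117, G_3 = 10^(19.5/10) = 89.13
  Stage 4: F_4 = 10^(5.61/10) = 3.639, G_4 = 10^(−4.48/10) = 0.3565
Friis cascade:
  F = 6.622 + (1.549 − 1)/0.1510 + (1.117 − 1)/0.09750 + (3.639 − 1)/8.690 = 11.76
NF = 10 log₁₀(11.76) = 10.70 dB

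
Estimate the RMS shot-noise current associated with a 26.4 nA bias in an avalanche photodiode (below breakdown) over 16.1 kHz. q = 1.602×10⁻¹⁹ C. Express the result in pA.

I_n = √(2qI·B)
2qI·B = 2 × 1.602×10⁻¹⁹ × 2.64×10⁻⁸ × 1.61×10⁴ = 1.36×10⁻²² A²
I_n = √(1.36×10⁻²²) = 1.17×10⁻¹¹ A = 11.7 pA

11.7 pA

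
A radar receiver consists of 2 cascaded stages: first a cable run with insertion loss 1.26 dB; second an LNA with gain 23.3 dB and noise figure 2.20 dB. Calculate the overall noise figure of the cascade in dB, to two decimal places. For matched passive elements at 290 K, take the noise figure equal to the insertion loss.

Convert to linear (a loss of L dB is a gain of −L dB): F_i = 10^(NF_i/10), G_i = 10^(G_i,dB/10)
  Stage 1: F_1 = 10^(1.26/10) = 1.337, G_1 = 10^(−1.26/10) = 0.7482
  Stage 2: F_2 = 10^(2.20/10) = 1.660, G_2 = 10^(23.3/10) = 213.8
Friis cascade:
  F = 1.337 + (1.660 − 1)/0.7482 = 2.218
NF = 10 log₁₀(2.218) = 3.46 dB

3.46 dB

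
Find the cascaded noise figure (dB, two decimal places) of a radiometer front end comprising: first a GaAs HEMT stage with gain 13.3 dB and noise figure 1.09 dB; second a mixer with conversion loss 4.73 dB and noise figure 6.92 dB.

Convert to linear (a loss of L dB is a gain of −L dB): F_i = 10^(NF_i/10), G_i = 10^(G_i,dB/10)
  Stage 1: F_1 = 10^(1.09/10) = 1.285, G_1 = 10^(13.3/10) = 21.38
  Stage 2: F_2 = 10^(6.92/10) = 4.920, G_2 = 10^(−4.73/10) = 0.3365
Friis cascade:
  F = 1.285 + (4.920 − 1)/21.38 = 1.469
NF = 10 log₁₀(1.469) = 1.67 dB

1.67 dB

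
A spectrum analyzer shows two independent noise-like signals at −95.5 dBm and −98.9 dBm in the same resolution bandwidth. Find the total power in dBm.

−93.9 dBm

Convert to linear, add, convert back:
P₁ = 2.82×10⁻¹³ W, P₂ = 1.29×10⁻¹³ W
P_tot = 4.11×10⁻¹³ W → 10 log₁₀(P_tot / 10⁻³) = −93.9 dBm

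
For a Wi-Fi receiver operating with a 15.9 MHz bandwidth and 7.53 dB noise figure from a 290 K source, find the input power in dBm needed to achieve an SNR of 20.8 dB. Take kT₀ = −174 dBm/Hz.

Sensitivity = −174 + 10 log₁₀(B) + NF + SNR_min
= −174 + 72.01 + 7.53 + 20.8
= −73.66 dBm → −73.7 dBm

−73.7 dBm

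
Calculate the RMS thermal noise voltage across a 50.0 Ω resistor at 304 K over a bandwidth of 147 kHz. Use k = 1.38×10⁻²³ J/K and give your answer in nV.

V_n = √(4kTRB)
4kTRB = 4 × 1.38×10⁻²³ × 304 × 5.00×10¹ × 1.47×10⁵ = 1.23×10⁻¹³ V²
V_n = √(1.23×10⁻¹³) = 3.51×10⁻⁷ V = 351 nV

351 nV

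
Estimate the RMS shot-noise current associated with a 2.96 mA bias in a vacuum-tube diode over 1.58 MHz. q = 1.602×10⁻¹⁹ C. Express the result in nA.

38.7 nA

I_n = √(2qI·B)
2qI·B = 2 × 1.602×10⁻¹⁹ × 2.96×10⁻³ × 1.58×10⁶ = 1.50×10⁻¹⁵ A²
I_n = √(1.50×10⁻¹⁵) = 3.87×10⁻⁸ A = 38.7 nA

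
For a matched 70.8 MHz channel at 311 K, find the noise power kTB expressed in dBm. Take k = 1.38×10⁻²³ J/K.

−95.2 dBm

P_n = kTB = 1.38×10⁻²³ × 311 × 7.08×10⁷ = 3.04×10⁻¹³ W
In dBm: 10 log₁₀(3.04×10⁻¹³ / 10⁻³) = −95.2 dBm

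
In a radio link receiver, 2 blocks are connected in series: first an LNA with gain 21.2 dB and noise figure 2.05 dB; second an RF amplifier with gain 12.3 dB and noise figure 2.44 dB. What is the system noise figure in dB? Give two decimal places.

Convert to linear (a loss of L dB is a gain of −L dB): F_i = 10^(NF_i/10), G_i = 10^(G_i,dB/10)
  Stage 1: F_1 = 10^(2.05/10) = 1.603, G_1 = 10^(21.2/10) = 131.8
  Stage 2: F_2 = 10^(2.44/10) = 1.754, G_2 = 10^(12.3/10) = 16.98
Friis cascade:
  F = 1.603 + (1.754 − 1)/131.8 = 1.609
NF = 10 log₁₀(1.609) = 2.07 dB

2.07 dB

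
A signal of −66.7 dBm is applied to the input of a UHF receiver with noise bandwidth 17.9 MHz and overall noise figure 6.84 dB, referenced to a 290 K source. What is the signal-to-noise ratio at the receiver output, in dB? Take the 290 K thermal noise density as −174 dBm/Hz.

27.9 dB

Noise floor: N = −174 + 10 log₁₀(B) + NF
10 log₁₀(1.79×10⁷) = 72.53 dB
N = −174 + 72.53 + 6.84 = −94.63 dBm
SNR = P_sig − N = −66.7 − (−94.63) = 27.93 dB → 27.9 dB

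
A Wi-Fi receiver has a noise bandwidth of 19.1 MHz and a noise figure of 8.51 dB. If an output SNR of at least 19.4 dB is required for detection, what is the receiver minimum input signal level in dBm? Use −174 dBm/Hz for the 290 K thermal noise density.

−73.3 dBm

Sensitivity = −174 + 10 log₁₀(B) + NF + SNR_min
= −174 + 72.81 + 8.51 + 19.4
= −73.28 dBm → −73.3 dBm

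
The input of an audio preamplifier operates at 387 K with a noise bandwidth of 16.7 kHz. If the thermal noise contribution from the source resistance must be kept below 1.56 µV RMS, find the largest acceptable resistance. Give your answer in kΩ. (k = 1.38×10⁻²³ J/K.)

6.82 kΩ

Johnson–Nyquist: V_n = √(4kTRB) ⇒ R = V_n² / (4kTB)
4kTB = 4 × 1.38×10⁻²³ × 387 × 1.67×10⁴ = 3.57×10⁻¹⁶
R = (1.56×10⁻⁶)² / 3.57×10⁻¹⁶ = 6.82×10³ Ω = 6.82 kΩ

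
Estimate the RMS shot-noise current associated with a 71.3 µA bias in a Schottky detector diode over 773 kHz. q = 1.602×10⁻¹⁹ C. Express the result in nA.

I_n = √(2qI·B)
2qI·B = 2 × 1.602×10⁻¹⁹ × 7.13×10⁻⁵ × 7.73×10⁵ = 1.77×10⁻¹⁷ A²
I_n = √(1.77×10⁻¹⁷) = 4.20×10⁻⁹ A = 4.20 nA

4.20 nA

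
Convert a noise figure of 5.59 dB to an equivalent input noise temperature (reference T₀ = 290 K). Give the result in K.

761 K

F = 10^(5.59/10) = 3.62243
T_e = (F − 1)·T₀ = (3.62243 − 1) × 290 = 761 K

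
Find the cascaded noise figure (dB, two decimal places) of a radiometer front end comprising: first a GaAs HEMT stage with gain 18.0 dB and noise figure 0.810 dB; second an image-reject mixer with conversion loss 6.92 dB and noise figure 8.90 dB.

1.18 dB

Convert to linear (a loss of L dB is a gain of −L dB): F_i = 10^(NF_i/10), G_i = 10^(G_i,dB/10)
  Stage 1: F_1 = 10^(0.810/10) = 1.205, G_1 = 10^(18.0/10) = 63.10
  Stage 2: F_2 = 10^(8.90/10) = 7.762, G_2 = 10^(−6.92/10) = 0.2032
Friis cascade:
  F = 1.205 + (7.762 − 1)/63.10 = 1.312
NF = 10 log₁₀(1.312) = 1.18 dB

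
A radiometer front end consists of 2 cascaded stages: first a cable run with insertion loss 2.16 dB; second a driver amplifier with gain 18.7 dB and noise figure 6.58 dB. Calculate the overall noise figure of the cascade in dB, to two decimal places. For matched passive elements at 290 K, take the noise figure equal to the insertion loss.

8.74 dB

Convert to linear (a loss of L dB is a gain of −L dB): F_i = 10^(NF_i/10), G_i = 10^(G_i,dB/10)
  Stage 1: F_1 = 10^(2.16/10) = 1.644, G_1 = 10^(−2.16/10) = 0.6081
  Stage 2: F_2 = 10^(6.58/10) = 4.550, G_2 = 10^(18.7/10) = 74.13
Friis cascade:
  F = 1.644 + (4.550 − 1)/0.6081 = 7.482
NF = 10 log₁₀(7.482) = 8.74 dB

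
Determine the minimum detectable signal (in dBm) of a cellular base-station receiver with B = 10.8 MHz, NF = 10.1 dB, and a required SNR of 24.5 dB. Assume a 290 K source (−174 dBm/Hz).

Sensitivity = −174 + 10 log₁₀(B) + NF + SNR_min
= −174 + 70.33 + 10.1 + 24.5
= −69.07 dBm → −69.1 dBm

−69.1 dBm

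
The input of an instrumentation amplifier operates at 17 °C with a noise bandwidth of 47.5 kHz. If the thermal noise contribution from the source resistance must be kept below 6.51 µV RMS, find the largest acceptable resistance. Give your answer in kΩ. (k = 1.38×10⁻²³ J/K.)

55.7 kΩ

T = 17 °C + 273.15 = 290.15 K
Johnson–Nyquist: V_n = √(4kTRB) ⇒ R = V_n² / (4kTB)
4kTB = 4 × 1.38×10⁻²³ × 290.15 × 4.75×10⁴ = 7.61×10⁻¹⁶
R = (6.51×10⁻⁶)² / 7.61×10⁻¹⁶ = 5.57×10⁴ Ω = 55.7 kΩ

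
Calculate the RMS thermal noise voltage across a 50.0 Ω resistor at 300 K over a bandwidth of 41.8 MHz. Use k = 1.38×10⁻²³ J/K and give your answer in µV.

5.88 µV

V_n = √(4kTRB)
4kTRB = 4 × 1.38×10⁻²³ × 300 × 5.00×10¹ × 4.18×10⁷ = 3.46×10⁻¹¹ V²
V_n = √(3.46×10⁻¹¹) = 5.88×10⁻⁶ V = 5.88 µV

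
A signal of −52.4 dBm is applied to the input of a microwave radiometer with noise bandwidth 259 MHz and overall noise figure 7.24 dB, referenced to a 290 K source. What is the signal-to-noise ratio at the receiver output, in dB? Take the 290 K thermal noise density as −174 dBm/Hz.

30.2 dB

Noise floor: N = −174 + 10 log₁₀(B) + NF
10 log₁₀(2.59×10⁸) = 84.13 dB
N = −174 + 84.13 + 7.24 = −82.63 dBm
SNR = P_sig − N = −52.4 − (−82.63) = 30.23 dB → 30.2 dB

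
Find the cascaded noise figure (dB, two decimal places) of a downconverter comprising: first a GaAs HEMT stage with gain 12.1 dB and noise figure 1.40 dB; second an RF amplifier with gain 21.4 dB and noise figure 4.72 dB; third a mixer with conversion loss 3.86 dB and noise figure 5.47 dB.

1.77 dB

Convert to linear (a loss of L dB is a gain of −L dB): F_i = 10^(NF_i/10), G_i = 10^(G_i,dB/10)
  Stage 1: F_1 = 10^(1.40/10) = 1.380, G_1 = 10^(12.1/10) = 16.22
  Stage 2: F_2 = 10^(4.72/10) = 2.965, G_2 = 10^(21.4/10) = 138.0
  Stage 3: F_3 = 10^(5.47/10) = 3.524, G_3 = 10^(−3.86/10) = 0.4111
Friis cascade:
  F = 1.380 + (2.965 − 1)/16.22 + (3.524 − 1)/2239 = 1.503
NF = 10 log₁₀(1.503) = 1.77 dB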